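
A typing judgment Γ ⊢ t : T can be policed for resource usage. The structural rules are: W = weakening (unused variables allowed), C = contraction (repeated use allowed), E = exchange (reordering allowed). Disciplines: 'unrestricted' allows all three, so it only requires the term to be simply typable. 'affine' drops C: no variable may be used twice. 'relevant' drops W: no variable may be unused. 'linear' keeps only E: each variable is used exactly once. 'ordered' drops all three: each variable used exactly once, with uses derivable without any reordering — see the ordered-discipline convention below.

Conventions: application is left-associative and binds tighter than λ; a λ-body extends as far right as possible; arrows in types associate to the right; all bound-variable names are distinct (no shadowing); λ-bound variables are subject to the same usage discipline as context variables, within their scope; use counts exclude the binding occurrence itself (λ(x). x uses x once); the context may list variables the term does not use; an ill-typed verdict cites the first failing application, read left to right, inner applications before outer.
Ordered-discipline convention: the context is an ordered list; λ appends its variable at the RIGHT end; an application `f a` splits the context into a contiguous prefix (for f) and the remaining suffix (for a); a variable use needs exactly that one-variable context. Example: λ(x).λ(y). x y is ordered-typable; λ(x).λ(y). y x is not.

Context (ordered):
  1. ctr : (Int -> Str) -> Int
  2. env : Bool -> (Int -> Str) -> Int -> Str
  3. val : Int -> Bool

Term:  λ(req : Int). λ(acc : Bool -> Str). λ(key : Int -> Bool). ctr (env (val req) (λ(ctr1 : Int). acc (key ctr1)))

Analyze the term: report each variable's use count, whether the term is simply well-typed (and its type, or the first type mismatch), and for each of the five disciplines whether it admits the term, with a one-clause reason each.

usage: ctr ×1; env ×1; val ×1; req (bound) ×1; acc (bound) ×1; key (bound) ×1; ctr1 (bound) ×1
use order (left to right): ctr, env, val, req, acc, key, ctr1
typing: the term checks, with type Int -> (Bool -> Str) -> (Int -> Bool) -> Int
ordered: ✓ — ctr, env, val, req, acc, key, ctr1: once each, no exchange needed
linear: ✓ — exactly-once usage across ctr, env, val, req, acc, key, ctr1
affine: ✓ — none of ctr, env, val, req, acc, key, ctr1 used more than once
relevant: ✓ — none of ctr, env, val, req, acc, key, ctr1 goes unused
unrestricted: ✓ — typability at Int -> (Bool -> Str) -> (Int -> Bool) -> Int is all that's needed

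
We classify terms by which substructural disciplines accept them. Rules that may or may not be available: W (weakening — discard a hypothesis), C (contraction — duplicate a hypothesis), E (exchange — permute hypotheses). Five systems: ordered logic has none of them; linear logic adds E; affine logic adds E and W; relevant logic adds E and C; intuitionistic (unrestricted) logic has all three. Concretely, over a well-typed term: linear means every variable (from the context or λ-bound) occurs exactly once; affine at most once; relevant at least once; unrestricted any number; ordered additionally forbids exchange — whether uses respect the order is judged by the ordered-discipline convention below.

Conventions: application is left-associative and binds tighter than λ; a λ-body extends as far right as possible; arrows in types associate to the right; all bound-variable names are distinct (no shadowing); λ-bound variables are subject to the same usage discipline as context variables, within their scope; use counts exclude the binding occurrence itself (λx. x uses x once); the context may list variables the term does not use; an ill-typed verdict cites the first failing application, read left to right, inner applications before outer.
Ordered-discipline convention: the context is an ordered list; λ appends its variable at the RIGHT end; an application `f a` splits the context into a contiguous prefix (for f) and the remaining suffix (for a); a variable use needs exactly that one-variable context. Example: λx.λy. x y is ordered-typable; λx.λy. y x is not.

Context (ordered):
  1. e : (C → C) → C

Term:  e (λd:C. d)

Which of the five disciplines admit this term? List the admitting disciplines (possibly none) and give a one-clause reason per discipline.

admitted by: ordered, linear, affine, relevant, unrestricted
variable uses: e ×1; d [bound] ×1
uses in reading order: e, d
typing: well-typed at C
ordered: ✓ — single-use (e, d), ordered derivation ok
linear: ✓ — each of e, d used exactly once
affine: ✓ — no duplicate uses among e, d
relevant: ✓ — e, d: all used, weakening unneeded
unrestricted: ✓ — typability at C is all that's needed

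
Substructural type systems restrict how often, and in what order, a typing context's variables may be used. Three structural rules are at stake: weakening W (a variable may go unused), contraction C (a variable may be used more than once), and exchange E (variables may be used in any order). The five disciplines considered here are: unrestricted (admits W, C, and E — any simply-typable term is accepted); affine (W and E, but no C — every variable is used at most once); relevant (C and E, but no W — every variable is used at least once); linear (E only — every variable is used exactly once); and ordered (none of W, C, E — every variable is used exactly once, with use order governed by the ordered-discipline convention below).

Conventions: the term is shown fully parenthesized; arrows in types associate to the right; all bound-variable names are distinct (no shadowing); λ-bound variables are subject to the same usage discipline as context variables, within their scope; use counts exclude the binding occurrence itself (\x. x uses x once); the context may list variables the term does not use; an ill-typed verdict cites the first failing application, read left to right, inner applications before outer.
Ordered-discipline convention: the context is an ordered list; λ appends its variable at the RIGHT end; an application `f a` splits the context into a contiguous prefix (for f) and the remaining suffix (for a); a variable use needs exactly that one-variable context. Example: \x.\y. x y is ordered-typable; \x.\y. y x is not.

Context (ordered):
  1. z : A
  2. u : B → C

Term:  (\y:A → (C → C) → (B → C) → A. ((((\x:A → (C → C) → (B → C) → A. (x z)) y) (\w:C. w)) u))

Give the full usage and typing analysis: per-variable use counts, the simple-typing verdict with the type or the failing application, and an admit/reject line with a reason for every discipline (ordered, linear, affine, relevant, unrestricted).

usage: z: 1, u: 1, y (bound): 1, x (bound): 1, w (bound): 1
uses in reading order: x, z, y, w, u
typing: well-typed — term : (A → (C → C) → (B → C) → A) → A
ordered ✗ (no ordered split (uses run x, z, y, w, u))
linear ✓ (each of z, u, y, x, w used exactly once)
affine ✓ (no duplicate uses among z, u, y, x, w)
relevant ✓ (none of z, u, y, x, w goes unused)
unrestricted ✓ (type-checks ((A → (C → C) → (B → C) → A) → A) and nothing is barred)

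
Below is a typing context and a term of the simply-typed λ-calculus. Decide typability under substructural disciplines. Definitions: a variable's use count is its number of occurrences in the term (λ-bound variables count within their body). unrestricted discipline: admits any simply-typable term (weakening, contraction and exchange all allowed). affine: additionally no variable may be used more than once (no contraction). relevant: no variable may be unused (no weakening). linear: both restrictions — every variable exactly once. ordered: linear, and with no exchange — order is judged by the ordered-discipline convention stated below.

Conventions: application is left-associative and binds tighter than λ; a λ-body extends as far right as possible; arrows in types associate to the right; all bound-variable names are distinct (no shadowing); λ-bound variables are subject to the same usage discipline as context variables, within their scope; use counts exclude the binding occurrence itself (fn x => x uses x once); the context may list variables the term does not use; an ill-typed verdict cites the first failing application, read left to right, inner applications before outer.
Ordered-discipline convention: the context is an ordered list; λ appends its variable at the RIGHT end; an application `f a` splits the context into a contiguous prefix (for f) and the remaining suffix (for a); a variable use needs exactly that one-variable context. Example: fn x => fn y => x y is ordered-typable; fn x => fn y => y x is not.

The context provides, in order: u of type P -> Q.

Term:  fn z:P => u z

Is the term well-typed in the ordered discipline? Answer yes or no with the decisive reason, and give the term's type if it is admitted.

yes — one use each (u, z); ordered split holds; term : P -> Q
variable uses: u ×1, z [bound] ×1
left-to-right use order: u, z
typing: the term checks, with type P -> Q
all disciplines: ordered ✓, linear ✓, affine ✓, relevant ✓, unrestricted ✓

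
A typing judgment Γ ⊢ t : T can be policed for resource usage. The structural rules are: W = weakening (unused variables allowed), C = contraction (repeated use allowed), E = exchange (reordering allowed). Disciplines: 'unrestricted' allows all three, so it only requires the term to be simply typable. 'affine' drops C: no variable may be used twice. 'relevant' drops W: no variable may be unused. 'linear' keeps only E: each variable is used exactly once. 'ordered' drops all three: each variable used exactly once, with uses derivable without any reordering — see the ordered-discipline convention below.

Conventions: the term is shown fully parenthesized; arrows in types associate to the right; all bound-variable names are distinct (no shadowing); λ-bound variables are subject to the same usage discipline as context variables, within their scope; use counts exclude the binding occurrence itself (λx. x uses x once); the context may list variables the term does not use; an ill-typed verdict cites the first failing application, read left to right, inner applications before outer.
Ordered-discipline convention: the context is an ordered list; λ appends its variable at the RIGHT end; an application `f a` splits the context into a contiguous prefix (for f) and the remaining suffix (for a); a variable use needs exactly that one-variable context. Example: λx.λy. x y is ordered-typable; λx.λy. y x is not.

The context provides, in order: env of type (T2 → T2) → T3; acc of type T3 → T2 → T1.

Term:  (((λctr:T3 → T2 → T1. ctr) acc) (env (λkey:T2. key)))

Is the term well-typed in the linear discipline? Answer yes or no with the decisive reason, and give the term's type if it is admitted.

yes — exactly-once usage across env, acc, ctr, key; term : T2 → T1
counts: env=1, acc=1, ctr (bound)=1, key (bound)=1
uses in reading order: ctr, acc, env, key
typing: the term checks, with type T2 → T1
across the five disciplines: ordered ✗, linear ✓, affine ✓, relevant ✓, unrestricted ✓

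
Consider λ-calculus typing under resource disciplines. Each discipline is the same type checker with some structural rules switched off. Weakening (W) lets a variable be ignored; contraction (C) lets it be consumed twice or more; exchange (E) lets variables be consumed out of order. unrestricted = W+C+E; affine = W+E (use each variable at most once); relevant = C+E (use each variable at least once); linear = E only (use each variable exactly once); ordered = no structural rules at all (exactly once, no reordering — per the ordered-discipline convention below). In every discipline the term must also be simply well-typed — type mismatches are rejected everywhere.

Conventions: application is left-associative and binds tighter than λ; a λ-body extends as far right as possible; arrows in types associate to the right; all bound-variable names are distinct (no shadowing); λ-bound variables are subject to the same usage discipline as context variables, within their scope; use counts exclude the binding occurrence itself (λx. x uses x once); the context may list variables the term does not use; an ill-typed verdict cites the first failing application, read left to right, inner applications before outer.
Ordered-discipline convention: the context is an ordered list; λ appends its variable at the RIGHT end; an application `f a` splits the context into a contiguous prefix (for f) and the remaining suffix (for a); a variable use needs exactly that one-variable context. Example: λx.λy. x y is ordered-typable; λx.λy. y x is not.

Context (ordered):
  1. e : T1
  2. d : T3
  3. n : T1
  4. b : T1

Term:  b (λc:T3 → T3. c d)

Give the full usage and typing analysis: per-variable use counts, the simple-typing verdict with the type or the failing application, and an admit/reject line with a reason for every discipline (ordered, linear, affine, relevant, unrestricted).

usage: e=0, d=1, n=0, b=1, c (bound)=1
uses in reading order: b, c, d
typing: ill-typed: applying a non-function (T1)
ordered: ✗, not simply typable
linear: ✗, fails simple typing
affine: ✗, a type mismatch blocks all five
relevant: ✗, the type mismatch rejects it
unrestricted: ✗, not simply typable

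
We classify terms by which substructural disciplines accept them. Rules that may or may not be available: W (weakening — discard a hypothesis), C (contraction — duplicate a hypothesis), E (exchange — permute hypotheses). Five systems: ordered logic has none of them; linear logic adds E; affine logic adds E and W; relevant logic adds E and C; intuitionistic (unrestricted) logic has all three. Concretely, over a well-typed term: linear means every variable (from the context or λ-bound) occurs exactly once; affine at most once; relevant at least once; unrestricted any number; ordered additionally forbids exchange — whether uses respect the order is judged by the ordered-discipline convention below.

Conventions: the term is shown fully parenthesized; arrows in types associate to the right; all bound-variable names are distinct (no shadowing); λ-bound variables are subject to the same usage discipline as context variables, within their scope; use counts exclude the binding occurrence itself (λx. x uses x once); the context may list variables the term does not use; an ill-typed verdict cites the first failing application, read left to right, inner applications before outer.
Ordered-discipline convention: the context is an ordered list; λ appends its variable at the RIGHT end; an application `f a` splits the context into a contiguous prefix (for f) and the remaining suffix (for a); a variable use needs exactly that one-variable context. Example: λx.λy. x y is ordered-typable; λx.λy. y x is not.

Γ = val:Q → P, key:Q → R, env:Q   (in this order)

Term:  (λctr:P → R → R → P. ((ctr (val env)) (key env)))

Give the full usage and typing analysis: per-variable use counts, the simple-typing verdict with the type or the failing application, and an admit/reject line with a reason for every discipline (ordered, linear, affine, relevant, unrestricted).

use counts: val: 1, key: 1, env: 2, ctr (λ-bound): 1
use order (left to right): ctr, val, env, key, env
typing: ✓ — (P → R → R → P) → R → P
ordered: ✗, repeated use of env ×2
linear: ✗, repeated use of env ×2
affine: ✗, repeated use of env ×2
relevant: ✓, every one of val, key, env, ctr appears
unrestricted: ✓, type-checks ((P → R → R → P) → R → P) and nothing is barred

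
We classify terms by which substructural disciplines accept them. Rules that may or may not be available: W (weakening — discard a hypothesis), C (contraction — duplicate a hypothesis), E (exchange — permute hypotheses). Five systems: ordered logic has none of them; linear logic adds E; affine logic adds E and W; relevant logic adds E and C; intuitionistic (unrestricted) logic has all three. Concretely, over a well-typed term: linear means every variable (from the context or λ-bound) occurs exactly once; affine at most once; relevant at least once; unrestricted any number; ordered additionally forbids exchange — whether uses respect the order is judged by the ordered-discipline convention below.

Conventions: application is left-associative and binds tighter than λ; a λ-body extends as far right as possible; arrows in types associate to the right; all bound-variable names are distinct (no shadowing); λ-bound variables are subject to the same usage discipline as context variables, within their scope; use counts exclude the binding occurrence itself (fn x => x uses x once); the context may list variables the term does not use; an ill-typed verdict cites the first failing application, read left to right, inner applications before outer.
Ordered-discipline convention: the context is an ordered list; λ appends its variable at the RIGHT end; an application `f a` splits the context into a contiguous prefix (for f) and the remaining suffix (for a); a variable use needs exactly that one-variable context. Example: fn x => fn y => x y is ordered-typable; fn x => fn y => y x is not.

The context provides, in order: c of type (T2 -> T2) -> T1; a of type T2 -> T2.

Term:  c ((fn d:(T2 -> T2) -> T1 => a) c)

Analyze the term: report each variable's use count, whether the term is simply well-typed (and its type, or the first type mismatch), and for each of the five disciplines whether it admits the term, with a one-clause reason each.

usage: c ×2, a ×1, d (λ-bound) ×0
left-to-right use order: c, a, c
typing: ✓ — T1
ordered: ✗ — uses contraction: c ×2; d left unused
linear: ✗ — uses contraction: c ×2; d left unused
affine: ✗ — uses contraction: c ×2
relevant: ✗ — d left unused
unrestricted: ✓ — typability at T1 is all that's needed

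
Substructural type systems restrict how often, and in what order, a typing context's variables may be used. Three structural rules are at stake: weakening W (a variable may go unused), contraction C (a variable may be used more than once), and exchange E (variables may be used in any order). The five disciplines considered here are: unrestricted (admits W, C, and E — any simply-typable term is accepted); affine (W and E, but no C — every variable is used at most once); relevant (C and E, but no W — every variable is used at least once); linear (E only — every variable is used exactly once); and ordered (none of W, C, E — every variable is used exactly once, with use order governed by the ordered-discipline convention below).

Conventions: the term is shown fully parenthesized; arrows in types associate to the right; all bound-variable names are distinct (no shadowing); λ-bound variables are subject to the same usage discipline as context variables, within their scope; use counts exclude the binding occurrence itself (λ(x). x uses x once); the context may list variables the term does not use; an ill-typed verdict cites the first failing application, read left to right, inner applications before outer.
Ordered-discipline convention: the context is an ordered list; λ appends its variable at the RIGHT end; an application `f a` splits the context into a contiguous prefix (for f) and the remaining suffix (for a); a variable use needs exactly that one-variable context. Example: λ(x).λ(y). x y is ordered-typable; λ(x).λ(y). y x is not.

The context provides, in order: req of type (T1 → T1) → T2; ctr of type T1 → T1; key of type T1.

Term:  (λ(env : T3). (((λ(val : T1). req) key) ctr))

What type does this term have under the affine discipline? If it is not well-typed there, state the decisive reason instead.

term : T3 → T2
variable uses: req ×1, ctr ×1, key ×1, env [bound] ×0, val [bound] ×0
uses in reading order: req, key, ctr
typing: well-typed at T3 → T2
summary: ordered ✗, linear ✗, affine ✓, relevant ✗, unrestricted ✓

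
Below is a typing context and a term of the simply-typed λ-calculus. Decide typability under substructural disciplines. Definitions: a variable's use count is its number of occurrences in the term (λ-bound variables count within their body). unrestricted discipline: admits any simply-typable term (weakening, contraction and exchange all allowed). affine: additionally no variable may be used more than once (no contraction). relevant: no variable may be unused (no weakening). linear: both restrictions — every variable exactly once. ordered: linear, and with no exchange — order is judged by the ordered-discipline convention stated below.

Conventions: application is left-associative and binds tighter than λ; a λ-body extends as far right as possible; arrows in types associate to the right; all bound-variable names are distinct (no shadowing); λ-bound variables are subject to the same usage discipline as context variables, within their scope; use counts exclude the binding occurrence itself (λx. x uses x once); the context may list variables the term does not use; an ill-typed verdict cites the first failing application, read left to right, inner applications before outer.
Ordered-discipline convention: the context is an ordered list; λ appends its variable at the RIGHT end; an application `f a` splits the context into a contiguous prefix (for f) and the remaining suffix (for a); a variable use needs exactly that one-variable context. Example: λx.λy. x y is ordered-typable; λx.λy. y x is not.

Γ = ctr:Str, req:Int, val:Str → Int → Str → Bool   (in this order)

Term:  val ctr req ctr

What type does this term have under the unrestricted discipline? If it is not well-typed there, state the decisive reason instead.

term : Bool
counts: ctr: 2×; req: 1×; val: 1×
left-to-right use order: val, ctr, req, ctr
typing: well-typed — term : Bool
all disciplines: ordered ✗, linear ✗, affine ✗, relevant ✓, unrestricted ✓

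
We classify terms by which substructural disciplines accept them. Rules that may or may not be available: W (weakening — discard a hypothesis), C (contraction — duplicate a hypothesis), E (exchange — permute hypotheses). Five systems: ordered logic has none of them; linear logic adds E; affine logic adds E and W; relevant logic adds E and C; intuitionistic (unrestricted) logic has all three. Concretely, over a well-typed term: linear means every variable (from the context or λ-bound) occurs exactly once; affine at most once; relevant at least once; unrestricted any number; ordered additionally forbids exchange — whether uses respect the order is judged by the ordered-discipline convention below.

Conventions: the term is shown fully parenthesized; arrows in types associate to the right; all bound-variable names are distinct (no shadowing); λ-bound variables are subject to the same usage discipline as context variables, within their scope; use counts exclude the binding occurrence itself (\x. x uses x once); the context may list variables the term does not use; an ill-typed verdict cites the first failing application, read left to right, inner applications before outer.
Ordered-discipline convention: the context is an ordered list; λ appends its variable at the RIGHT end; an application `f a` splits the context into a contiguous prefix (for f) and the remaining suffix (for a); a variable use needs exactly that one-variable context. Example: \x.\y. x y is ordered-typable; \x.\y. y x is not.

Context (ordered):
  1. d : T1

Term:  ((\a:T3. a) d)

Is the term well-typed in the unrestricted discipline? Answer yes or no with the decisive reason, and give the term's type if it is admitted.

no — the type mismatch rejects it
usage: d: 1×, a (λ-bound): 1×
left-to-right use order: a, d
typing: ill-typed: an application expects T3 but receives T1
per-discipline verdicts: ordered ✗, linear ✗, affine ✗, relevant ✗, unrestricted ✗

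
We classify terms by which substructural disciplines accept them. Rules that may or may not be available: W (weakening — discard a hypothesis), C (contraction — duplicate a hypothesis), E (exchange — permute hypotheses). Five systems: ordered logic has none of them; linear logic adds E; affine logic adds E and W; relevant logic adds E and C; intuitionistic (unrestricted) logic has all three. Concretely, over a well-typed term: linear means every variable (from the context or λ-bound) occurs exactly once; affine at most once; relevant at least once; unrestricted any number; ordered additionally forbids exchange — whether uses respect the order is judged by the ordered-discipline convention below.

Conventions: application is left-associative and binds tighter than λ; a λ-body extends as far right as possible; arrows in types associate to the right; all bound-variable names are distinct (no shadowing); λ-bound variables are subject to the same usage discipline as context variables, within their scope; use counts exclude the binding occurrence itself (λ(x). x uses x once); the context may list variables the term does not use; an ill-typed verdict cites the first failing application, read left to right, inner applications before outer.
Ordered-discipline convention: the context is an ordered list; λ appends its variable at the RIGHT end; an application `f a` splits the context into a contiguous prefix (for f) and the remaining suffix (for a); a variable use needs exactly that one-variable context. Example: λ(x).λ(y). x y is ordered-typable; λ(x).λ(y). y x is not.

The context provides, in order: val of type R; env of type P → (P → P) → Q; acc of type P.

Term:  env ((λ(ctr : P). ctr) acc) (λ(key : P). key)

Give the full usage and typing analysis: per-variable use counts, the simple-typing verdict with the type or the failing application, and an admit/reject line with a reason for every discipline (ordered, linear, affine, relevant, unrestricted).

usage: val ×0; env ×1; acc ×1; ctr (λ-bound) ×1; key (λ-bound) ×1
order of uses: env, ctr, acc, key
typing: well-typed at Q
ordered ✗ (needs weakening: val unused)
linear ✗ (needs weakening: val unused)
affine ✓ (none of val, env, acc, ctr, key used more than once)
relevant ✗ (needs weakening: val unused)
unrestricted ✓ (simply typable at Q; W, C, E all held)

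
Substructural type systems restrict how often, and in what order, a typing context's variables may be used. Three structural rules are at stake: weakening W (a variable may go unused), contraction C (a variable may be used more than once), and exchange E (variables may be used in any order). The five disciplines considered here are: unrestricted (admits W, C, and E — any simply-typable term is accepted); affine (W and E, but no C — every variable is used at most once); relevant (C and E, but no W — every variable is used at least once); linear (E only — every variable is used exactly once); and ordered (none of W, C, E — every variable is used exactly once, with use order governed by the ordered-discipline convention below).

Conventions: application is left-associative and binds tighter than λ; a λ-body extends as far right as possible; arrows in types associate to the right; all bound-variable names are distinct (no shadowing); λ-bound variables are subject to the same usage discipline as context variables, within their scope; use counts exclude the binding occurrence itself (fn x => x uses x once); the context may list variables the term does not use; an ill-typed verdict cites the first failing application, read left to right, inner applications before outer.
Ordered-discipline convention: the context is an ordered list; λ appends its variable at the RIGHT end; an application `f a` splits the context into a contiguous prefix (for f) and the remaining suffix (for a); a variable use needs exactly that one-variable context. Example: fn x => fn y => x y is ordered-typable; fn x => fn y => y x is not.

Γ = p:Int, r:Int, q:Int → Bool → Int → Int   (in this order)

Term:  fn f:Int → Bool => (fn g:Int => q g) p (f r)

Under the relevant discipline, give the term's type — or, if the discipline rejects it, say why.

term : (Int → Bool) → Int → Int
variable uses: p: 1, r: 1, q: 1, f [bound]: 1, g [bound]: 1
order of uses: q, g, p, f, r
typing: well-typed — term : (Int → Bool) → Int → Int
all disciplines: ordered ✗ | linear ✓ | affine ✓ | relevant ✓ | unrestricted ✓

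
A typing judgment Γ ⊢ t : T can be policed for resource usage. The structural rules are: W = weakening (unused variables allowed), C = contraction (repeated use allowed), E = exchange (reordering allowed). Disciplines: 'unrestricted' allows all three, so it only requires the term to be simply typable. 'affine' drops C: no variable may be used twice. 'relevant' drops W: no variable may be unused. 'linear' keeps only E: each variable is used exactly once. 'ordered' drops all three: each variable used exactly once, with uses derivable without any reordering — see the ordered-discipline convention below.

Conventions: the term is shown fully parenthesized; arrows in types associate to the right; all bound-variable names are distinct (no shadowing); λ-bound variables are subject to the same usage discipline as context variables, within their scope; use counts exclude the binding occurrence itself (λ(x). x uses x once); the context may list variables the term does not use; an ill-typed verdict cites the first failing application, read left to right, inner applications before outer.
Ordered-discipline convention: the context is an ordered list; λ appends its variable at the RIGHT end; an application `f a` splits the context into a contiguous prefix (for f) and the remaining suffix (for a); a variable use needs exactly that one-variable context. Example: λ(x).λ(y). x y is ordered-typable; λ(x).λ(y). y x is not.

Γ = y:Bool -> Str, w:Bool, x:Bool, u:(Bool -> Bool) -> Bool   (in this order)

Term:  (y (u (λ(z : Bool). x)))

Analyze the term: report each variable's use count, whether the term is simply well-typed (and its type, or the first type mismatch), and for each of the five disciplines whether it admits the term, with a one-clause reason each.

usage: y ×1; w ×0; x ×1; u ×1; z [bound] ×0
left-to-right use order: y, u, x
typing: well-typed at Str
ordered ✗ (w, z never used (weakening))
linear ✗ (w, z never used (weakening))
affine ✓ (no duplicate uses among y, w, x, u, z)
relevant ✗ (w, z never used (weakening))
unrestricted ✓ (type-checks (Str) and nothing is barred)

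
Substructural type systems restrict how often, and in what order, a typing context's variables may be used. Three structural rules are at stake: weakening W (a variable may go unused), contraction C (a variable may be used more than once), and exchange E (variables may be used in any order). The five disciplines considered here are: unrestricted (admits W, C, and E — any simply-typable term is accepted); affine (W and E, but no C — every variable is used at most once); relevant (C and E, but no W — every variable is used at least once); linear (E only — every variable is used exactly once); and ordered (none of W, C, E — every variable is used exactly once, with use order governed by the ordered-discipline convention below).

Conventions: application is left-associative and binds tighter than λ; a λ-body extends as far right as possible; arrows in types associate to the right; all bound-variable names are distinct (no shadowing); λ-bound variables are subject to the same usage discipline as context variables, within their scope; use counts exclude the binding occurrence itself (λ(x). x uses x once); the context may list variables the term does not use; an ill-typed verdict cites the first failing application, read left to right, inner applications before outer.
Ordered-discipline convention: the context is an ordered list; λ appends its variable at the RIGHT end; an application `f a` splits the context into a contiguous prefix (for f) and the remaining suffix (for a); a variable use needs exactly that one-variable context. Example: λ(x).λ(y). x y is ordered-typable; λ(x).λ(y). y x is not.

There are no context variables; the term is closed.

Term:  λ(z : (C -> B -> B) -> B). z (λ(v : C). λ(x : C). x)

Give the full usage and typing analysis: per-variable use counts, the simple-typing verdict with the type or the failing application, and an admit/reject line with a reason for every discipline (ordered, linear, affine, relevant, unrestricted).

usage: z [bound] ×1, v [bound] ×0, x [bound] ×1
left-to-right use order: z, x
typing: ill-typed: an argument C -> C -> C mismatches the expected C -> B -> B
ordered: ✗, a type mismatch blocks all five
linear: ✗, the type mismatch rejects it
affine: ✗, not simply typable
relevant: ✗, fails simple typing
unrestricted: ✗, a type mismatch blocks all five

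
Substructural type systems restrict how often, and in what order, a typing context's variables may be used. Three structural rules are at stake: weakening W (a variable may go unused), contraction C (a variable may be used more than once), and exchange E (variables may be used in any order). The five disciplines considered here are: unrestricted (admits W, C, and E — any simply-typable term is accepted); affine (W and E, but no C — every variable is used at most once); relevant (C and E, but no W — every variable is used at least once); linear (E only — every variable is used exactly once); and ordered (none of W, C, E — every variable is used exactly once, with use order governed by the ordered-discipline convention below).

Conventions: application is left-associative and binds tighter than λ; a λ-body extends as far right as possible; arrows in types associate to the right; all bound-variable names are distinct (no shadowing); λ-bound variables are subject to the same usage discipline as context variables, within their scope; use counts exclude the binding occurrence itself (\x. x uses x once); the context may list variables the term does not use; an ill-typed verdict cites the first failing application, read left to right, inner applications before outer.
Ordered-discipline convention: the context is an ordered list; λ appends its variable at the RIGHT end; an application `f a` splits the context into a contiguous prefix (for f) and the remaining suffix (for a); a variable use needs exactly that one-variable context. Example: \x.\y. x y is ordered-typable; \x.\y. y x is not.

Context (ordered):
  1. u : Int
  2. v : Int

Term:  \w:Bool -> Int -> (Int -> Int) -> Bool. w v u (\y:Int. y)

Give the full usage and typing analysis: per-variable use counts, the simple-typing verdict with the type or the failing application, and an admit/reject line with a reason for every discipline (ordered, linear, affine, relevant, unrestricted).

variable uses: u ×1; v ×1; w (bound) ×1; y (bound) ×1
left-to-right use order: w, v, u, y
typing: ill-typed: argument of type Int where Bool is required
ordered: ✗, a type mismatch blocks all five
linear: ✗, the type mismatch rejects it
affine: ✗, not simply typable
relevant: ✗, fails simple typing
unrestricted: ✗, a type mismatch blocks all five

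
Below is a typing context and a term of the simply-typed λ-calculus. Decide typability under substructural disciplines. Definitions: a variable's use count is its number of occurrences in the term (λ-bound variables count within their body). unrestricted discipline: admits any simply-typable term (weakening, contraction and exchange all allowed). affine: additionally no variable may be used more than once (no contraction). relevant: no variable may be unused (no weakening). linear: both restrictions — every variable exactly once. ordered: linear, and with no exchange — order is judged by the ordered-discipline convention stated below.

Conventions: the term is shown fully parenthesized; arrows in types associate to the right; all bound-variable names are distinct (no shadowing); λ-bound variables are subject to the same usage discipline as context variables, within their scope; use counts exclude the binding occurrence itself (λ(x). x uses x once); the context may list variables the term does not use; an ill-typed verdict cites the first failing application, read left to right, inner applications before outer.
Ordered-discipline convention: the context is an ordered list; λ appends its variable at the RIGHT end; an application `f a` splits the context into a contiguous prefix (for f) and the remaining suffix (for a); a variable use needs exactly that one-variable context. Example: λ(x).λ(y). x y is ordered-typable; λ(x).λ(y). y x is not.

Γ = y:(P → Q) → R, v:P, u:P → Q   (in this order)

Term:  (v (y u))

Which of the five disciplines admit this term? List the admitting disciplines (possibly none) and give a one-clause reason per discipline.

admitted by: none
usage: y: 1×, v: 1×, u: 1×
use order (left to right): v, y, u
typing: ill-typed: can't apply a value of type P
ordered ✗ (a type mismatch blocks all five)
linear ✗ (the type mismatch rejects it)
affine ✗ (not simply typable)
relevant ✗ (fails simple typing)
unrestricted ✗ (a type mismatch blocks all five)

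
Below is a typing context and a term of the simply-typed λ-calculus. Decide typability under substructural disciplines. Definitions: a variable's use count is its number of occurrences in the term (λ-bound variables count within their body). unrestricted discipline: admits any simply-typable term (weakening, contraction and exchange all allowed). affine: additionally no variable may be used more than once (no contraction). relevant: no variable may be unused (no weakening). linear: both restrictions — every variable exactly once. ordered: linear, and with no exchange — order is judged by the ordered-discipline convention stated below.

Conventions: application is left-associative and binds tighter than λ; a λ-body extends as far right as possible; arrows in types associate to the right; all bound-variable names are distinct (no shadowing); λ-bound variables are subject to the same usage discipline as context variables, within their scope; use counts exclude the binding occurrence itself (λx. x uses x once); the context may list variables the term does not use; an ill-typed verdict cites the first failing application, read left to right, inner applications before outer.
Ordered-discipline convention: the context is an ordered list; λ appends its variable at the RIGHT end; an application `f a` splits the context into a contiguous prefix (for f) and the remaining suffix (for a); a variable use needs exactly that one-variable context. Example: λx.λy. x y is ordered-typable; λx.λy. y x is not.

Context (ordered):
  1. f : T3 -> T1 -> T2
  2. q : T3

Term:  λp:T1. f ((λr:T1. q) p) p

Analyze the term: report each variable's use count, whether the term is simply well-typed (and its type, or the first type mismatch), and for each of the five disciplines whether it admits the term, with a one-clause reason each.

usage: f: 1×; q: 1×; p (bound): 2×; r (bound): 0×
use order (left to right): f, q, p, p
typing: ✓ — T1 -> T2
ordered ✗ (p ×2 used more than once (contraction); r left unused)
linear ✗ (p ×2 used more than once (contraction); r left unused)
affine ✗ (p ×2 used more than once (contraction))
relevant ✗ (r left unused)
unrestricted ✓ (type-checks (T1 -> T2) and nothing is barred)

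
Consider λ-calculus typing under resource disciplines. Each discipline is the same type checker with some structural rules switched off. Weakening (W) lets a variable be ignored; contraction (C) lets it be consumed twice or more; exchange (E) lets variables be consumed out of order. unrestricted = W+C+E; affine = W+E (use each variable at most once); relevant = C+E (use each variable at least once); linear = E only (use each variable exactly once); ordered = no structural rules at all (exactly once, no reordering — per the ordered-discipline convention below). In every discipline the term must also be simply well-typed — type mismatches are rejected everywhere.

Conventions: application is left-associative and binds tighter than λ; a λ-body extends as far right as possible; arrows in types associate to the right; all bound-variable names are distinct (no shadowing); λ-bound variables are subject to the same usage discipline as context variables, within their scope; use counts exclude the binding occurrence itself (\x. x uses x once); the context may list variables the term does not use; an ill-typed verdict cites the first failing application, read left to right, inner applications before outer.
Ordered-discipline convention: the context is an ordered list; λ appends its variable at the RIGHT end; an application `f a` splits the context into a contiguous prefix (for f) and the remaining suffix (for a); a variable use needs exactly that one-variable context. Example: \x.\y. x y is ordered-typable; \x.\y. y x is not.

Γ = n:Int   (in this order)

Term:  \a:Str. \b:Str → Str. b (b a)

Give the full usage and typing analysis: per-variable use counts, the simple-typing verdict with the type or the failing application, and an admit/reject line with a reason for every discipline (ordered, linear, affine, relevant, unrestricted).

counts: n: 0×, a [bound]: 1×, b [bound]: 2×
use order (left to right): b, b, a
typing: the term checks, with type Str → (Str → Str) → Str
ordered: ✗ — needs contraction — b ×2; n never used (weakening)
linear: ✗ — needs contraction — b ×2; n never used (weakening)
affine: ✗ — needs contraction — b ×2
relevant: ✗ — n never used (weakening)
unrestricted: ✓ — typability at Str → (Str → Str) → Str is all that's needed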